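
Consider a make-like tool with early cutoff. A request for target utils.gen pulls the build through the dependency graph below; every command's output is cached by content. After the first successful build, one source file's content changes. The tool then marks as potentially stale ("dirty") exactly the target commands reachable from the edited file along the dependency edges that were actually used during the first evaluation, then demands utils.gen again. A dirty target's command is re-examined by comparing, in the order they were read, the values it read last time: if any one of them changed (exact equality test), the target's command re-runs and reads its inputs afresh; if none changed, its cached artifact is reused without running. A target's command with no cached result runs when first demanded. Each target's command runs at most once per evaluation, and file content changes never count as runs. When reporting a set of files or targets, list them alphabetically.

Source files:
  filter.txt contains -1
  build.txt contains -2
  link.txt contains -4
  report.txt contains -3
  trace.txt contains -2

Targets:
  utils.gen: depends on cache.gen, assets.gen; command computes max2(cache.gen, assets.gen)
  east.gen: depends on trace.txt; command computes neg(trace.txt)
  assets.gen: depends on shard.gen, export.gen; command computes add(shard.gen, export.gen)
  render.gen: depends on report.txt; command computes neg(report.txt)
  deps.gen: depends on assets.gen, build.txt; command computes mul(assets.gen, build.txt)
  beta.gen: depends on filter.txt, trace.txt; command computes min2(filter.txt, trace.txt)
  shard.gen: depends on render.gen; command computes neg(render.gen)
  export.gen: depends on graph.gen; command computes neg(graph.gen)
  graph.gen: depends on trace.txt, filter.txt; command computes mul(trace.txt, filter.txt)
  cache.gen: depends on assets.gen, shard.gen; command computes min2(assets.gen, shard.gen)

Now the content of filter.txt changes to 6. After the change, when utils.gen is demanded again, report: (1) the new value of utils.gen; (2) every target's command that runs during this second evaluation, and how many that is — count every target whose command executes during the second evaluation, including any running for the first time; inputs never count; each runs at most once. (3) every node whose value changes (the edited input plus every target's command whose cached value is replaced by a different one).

First demand of the output computes:
  graph.gen = mul(-2, -1) = 2
  export.gen = neg(2) = -2
  render.gen = neg(-3) = 3
  shard.gen = neg(3) = -3
  assets.gen = add(-3, -2) = -5
  cache.gen = min2(-5, -3) = -5
  utils.gen = max2(-5, -5) = -5

After the edit, cleaning proceeds:
  graph.gen: a read changed (filter.txt -1->6) — executes, giving -12.
  export.gen: a read changed (graph.gen 2->-12) — executes, giving 12.
  assets.gen: a read changed (export.gen -2->12) — executes, giving 9.
  cache.gen: a read changed (assets.gen -5->9) — executes, giving -3.
  utils.gen: a read changed (cache.gen -5->-3; assets.gen -5->9) — executes, giving 9.

Demanding utils.gen again yields 9.
5 target commands run: assets.gen, cache.gen, export.gen, graph.gen, utils.gen.
The nodes whose values change: assets.gen, cache.gen, export.gen, filter.txt, graph.gen, utils.gen.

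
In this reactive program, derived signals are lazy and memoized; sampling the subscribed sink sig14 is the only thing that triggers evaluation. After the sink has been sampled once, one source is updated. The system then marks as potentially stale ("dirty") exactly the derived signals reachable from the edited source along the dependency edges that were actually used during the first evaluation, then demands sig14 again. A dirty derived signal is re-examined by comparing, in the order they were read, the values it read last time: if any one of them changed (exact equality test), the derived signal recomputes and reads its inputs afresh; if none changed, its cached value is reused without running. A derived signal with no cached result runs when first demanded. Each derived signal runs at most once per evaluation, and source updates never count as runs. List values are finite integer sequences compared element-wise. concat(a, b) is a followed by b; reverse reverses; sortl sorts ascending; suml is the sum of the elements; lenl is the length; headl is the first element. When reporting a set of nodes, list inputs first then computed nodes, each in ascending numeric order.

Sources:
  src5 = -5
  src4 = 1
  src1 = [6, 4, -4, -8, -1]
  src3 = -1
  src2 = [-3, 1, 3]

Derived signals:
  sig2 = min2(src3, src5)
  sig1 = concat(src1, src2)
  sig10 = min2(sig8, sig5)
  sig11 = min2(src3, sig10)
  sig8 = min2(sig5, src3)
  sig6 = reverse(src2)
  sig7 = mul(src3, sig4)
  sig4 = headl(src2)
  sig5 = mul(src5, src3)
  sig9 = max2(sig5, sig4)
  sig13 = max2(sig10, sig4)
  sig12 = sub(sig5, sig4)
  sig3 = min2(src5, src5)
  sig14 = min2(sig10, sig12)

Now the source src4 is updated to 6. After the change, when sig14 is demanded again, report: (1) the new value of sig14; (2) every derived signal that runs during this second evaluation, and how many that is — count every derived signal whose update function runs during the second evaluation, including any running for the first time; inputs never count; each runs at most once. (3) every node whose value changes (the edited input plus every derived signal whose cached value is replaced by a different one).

First demand of the output computes:
  sig4 = headl([-3, 1, 3]) = -3
  sig5 = mul(-5, -1) = 5
  sig8 = min2(5, -1) = -1
  sig10 = min2(-1, 5) = -1
  sig12 = sub(5, -3) = 8
  sig14 = min2(-1, 8) = -1

After the edit, cleaning proceeds:
  no node depends on src4 at all; the second demand re-runs nothing.

Note the shortcut — nothing in the graph depends on src4 at all, so no recomputation happens.

Demanding sig14 again yields -1.
0 derived signals run: none.
The nodes whose values change: src4.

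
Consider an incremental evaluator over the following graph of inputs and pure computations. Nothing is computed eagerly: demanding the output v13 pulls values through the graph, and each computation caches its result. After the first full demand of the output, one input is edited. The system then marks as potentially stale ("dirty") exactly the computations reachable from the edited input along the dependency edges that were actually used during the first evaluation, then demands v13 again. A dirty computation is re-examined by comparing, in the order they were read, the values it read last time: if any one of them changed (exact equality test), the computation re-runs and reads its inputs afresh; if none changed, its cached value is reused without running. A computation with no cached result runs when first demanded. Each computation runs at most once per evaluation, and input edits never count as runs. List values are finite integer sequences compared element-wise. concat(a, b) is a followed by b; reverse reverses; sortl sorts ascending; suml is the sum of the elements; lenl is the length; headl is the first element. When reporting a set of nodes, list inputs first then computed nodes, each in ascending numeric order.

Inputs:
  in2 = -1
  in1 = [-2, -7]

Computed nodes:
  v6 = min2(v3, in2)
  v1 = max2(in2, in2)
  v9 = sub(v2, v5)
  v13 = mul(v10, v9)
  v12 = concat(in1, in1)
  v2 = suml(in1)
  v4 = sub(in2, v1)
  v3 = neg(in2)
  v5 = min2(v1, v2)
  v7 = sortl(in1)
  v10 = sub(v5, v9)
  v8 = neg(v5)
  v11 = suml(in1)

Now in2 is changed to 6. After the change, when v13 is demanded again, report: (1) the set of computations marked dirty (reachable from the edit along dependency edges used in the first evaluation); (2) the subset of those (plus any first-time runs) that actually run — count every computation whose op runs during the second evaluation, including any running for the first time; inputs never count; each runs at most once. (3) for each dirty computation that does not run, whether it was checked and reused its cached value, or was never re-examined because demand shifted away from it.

Dirty set: v1, v5, v9, v10, v13.
Run set: v1, v5 (2 run).
Re-examined without running (cache reused): v9, v10, v13.
The important point: v5 recomputes to an identical value, and the output ends up unchanged.

Initial pass — values computed on the first demand:
  v1 = max2(-1, -1) = -1
  v2 = suml([-2, -7]) = -9
  v5 = min2(-1, -9) = -9
  v9 = sub(-9, -9) = 0
  v10 = sub(-9, 0) = -9
  v13 = mul(-9, 0) = 0

Second demand — change propagation:
  v1: re-runs because in2 -1->6; in2 -1->6; new result 6.
  v5: re-runs because v1 -1->6; new result -9 (unchanged).
  v9: re-examined; everything it read last time is the same (v2 unchanged, v5 unchanged) — cache 0 kept, no run.
  v10: re-examined; everything it read last time is the same (v5 unchanged, v9 unchanged) — cache -9 kept, no run.
  v13: re-examined; everything it read last time is the same (v10 unchanged, v9 unchanged) — cache 0 kept, no run.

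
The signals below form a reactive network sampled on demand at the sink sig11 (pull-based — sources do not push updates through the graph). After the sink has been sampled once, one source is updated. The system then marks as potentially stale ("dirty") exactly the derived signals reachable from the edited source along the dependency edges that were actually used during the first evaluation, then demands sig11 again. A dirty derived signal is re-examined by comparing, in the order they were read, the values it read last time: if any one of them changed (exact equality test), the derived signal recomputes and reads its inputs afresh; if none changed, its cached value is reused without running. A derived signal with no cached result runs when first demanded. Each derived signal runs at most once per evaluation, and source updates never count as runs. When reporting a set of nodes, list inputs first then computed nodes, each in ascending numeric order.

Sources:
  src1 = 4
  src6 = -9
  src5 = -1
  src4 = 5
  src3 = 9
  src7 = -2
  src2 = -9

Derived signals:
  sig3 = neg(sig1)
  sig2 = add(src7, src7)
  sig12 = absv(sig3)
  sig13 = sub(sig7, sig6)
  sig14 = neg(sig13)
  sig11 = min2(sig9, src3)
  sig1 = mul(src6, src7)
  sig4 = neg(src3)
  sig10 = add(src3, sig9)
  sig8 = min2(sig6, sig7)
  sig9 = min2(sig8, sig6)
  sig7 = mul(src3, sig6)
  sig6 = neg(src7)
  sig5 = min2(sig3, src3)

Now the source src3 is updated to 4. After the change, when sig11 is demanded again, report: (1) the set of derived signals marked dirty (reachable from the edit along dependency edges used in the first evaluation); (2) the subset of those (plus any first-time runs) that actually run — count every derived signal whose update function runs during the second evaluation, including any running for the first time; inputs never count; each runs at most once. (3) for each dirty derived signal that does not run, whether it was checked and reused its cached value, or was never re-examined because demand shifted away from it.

Dirty set: sig7, sig8, sig9, sig11.
Run set: sig7, sig8, sig11 (3 run).
Re-examined without running (cache reused): sig9.
The important point: at sig9 every value read last time is unchanged, so the dirty flag clears without a run.

Initial pass — values computed on the first demand:
  sig6 = neg(-2) = 2
  sig7 = mul(9, 2) = 18
  sig8 = min2(2, 18) = 2
  sig9 = min2(2, 2) = 2
  sig11 = min2(2, 9) = 2

Second demand — change propagation:
  sig7: re-runs because src3 9->4; new result 8.
  sig8: re-runs because sig7 18->8; new result 2 (unchanged).
  sig9: re-examined; everything it read last time is the same (sig8 unchanged, sig6 unchanged) — cache 2 kept, no run.
  sig11: re-runs because src3 9->4; new result 2 (unchanged).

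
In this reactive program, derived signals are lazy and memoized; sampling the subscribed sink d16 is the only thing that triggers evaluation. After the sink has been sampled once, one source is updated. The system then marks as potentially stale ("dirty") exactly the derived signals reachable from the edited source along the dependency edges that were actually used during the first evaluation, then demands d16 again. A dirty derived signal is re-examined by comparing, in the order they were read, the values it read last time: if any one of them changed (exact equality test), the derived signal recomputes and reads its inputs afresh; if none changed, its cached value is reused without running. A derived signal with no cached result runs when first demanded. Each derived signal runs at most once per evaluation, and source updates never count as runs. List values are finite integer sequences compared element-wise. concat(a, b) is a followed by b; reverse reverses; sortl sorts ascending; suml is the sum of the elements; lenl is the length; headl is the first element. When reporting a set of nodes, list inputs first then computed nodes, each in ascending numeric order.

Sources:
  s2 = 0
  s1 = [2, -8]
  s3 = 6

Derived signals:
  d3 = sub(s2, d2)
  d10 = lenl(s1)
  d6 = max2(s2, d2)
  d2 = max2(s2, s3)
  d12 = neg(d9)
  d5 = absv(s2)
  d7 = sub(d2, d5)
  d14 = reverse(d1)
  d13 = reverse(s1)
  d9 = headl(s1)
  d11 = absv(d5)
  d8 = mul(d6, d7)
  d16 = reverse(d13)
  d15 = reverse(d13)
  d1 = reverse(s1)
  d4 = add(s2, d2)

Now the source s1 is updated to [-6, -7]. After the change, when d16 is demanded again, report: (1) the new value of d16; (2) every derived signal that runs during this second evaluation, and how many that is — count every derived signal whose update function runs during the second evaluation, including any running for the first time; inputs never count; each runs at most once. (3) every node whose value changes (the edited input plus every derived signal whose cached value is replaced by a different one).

Demanding d16 again yields [-6, -7].
2 derived signals run: d13, d16.
The nodes whose values change: s1, d13, d16.

First demand of the output computes:
  d13 = reverse([2, -8]) = [-8, 2]
  d16 = reverse([-8, 2]) = [2, -8]

After the edit, cleaning proceeds:
  d13: a read changed (s1 [2, -8]->[-6, -7]) — executes, giving [-7, -6].
  d16: a read changed (d13 [-8, 2]->[-7, -6]) — executes, giving [-6, -7].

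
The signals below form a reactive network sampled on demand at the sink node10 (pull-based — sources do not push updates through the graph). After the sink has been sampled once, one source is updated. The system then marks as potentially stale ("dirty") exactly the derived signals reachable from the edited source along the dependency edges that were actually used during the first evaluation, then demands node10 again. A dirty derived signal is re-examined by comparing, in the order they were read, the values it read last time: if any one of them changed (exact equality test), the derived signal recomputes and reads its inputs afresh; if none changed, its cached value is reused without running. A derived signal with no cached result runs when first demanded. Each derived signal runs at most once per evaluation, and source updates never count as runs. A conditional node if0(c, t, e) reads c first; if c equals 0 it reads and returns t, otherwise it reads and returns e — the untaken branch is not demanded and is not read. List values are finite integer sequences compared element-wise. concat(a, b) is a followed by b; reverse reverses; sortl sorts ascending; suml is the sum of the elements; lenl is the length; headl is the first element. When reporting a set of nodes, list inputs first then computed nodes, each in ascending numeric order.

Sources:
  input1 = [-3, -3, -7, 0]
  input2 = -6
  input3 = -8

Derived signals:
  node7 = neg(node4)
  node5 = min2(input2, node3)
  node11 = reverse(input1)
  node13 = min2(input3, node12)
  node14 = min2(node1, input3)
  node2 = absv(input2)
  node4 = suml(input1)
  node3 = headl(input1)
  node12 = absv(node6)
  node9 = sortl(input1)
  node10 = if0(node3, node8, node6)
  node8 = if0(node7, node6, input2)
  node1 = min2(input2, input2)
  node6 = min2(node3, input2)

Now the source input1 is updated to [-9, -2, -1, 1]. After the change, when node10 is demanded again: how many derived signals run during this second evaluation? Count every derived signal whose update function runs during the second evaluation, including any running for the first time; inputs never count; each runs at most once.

Initial pass — values computed on the first demand:
  node3 = headl([-3, -3, -7, 0]) = -3
  node6 = min2(-3, -6) = -6
  node10 = if0(node3=-3 -> else branch node6) = -6

Second demand — change propagation:
  node3: re-runs because input1 [-3, -3, -7, 0]->[-9, -2, -1, 1]; new result -9.
  node6: re-runs because node3 -3->-9; new result -9.
  node10: re-runs because node3 -3->-9; node6 -6->-9; new result -9.

Run set: node3, node6, node10 (3 run).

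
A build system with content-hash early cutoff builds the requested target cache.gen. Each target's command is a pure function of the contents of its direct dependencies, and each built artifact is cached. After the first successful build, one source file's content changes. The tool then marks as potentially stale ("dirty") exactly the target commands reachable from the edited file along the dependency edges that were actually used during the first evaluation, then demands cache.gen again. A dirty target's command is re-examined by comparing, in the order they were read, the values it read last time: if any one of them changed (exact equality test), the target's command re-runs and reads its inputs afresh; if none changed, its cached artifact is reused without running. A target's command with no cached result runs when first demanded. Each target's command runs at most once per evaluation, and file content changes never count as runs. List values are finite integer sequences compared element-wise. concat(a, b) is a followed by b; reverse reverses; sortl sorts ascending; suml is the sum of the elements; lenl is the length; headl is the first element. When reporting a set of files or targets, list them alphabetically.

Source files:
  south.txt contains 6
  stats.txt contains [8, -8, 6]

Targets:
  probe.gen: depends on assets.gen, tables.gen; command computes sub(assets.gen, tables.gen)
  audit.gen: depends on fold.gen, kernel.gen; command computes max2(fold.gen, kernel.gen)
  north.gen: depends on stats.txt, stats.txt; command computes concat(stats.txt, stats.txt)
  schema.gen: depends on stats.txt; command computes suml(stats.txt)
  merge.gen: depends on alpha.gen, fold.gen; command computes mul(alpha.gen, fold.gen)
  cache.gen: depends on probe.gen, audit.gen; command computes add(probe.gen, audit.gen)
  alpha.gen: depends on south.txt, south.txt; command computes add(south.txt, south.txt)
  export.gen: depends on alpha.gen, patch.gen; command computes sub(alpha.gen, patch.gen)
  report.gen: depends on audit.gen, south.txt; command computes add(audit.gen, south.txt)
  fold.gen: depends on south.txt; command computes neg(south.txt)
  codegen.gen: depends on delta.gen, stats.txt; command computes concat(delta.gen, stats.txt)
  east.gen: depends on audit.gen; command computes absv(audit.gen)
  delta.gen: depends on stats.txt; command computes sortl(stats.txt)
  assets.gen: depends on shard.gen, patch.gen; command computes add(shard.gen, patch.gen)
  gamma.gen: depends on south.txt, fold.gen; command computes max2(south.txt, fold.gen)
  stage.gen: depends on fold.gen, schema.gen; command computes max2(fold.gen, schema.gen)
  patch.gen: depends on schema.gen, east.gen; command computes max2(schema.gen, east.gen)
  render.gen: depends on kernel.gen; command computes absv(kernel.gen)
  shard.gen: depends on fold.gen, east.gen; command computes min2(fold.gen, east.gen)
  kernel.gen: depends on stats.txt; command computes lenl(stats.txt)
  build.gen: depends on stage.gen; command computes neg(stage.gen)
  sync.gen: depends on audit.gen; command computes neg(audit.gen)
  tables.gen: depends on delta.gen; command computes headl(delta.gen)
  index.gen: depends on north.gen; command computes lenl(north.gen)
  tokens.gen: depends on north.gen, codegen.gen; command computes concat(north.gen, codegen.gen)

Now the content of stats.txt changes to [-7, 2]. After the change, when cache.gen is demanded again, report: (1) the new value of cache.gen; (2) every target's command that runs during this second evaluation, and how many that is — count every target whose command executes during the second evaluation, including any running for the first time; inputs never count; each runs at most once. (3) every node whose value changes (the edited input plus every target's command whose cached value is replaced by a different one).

First evaluation (everything demanded from the output):
  delta.gen = sortl([8, -8, 6]) = [-8, 6, 8]
  fold.gen = neg(6) = -6
  kernel.gen = lenl([8, -8, 6]) = 3
  audit.gen = max2(-6, 3) = 3
  east.gen = absv(3) = 3
  schema.gen = suml([8, -8, 6]) = 6
  patch.gen = max2(6, 3) = 6
  shard.gen = min2(-6, 3) = -6
  assets.gen = add(-6, 6) = 0
  tables.gen = headl([-8, 6, 8]) = -8
  probe.gen = sub(0, -8) = 8
  cache.gen = add(8, 3) = 11

Propagation after the edit:
  delta.gen: runs — stats.txt [8, -8, 6]->[-7, 2]; result [-7, 2].
  kernel.gen: runs — stats.txt [8, -8, 6]->[-7, 2]; result 2.
  audit.gen: runs — kernel.gen 3->2; result 2.
  east.gen: runs — audit.gen 3->2; result 2.
  schema.gen: runs — stats.txt [8, -8, 6]->[-7, 2]; result -5.
  patch.gen: runs — schema.gen 6->-5; east.gen 3->2; result 2.
  shard.gen: runs — east.gen 3->2; result -6 (same value as before).
  assets.gen: runs — patch.gen 6->2; result -4.
  tables.gen: runs — delta.gen [-8, 6, 8]->[-7, 2]; result -7.
  probe.gen: runs — assets.gen 0->-4; tables.gen -8->-7; result 3.
  cache.gen: runs — probe.gen 8->3; audit.gen 3->2; result 5.

New value of cache.gen: 5.
Target commands that run: assets.gen, audit.gen, cache.gen, delta.gen, east.gen, kernel.gen, patch.gen, probe.gen, schema.gen, shard.gen, tables.gen — 11 in total.
Values that change: assets.gen, audit.gen, cache.gen, delta.gen, east.gen, kernel.gen, patch.gen, probe.gen, schema.gen, stats.txt, tables.gen.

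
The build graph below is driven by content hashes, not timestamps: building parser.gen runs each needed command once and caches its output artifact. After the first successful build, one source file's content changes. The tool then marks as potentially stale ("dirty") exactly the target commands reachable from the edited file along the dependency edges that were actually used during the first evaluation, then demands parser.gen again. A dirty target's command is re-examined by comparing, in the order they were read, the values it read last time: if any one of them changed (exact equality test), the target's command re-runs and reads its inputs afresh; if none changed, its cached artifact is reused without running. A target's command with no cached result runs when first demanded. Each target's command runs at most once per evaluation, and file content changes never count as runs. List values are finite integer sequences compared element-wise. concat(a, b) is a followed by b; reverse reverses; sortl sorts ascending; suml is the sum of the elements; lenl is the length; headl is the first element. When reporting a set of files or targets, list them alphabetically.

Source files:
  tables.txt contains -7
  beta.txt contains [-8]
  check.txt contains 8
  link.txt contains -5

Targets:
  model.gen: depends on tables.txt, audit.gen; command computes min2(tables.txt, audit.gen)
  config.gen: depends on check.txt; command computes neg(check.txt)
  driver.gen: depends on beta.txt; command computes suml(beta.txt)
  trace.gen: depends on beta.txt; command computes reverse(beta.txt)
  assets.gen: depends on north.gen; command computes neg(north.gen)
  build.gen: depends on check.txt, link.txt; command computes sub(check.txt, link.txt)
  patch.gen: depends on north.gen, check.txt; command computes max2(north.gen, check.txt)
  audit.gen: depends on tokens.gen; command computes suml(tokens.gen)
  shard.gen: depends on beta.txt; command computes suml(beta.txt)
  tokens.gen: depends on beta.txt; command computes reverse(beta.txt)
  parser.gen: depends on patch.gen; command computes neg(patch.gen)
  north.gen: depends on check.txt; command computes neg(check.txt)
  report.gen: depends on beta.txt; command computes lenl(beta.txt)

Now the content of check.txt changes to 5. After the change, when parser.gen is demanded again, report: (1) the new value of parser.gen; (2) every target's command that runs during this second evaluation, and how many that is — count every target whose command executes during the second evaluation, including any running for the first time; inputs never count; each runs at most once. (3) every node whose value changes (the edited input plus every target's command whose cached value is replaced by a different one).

parser.gen now evaluates to -5.
Run set: north.gen, parser.gen, patch.gen (3 run).
Changed values: check.txt, north.gen, parser.gen, patch.gen.

Initial pass — values computed on the first demand:
  north.gen = neg(8) = -8
  patch.gen = max2(-8, 8) = 8
  parser.gen = neg(8) = -8

Second demand — change propagation:
  north.gen: re-runs because check.txt 8->5; new result -5.
  patch.gen: re-runs because north.gen -8->-5; check.txt 8->5; new result 5.
  parser.gen: re-runs because patch.gen 8->5; new result -5.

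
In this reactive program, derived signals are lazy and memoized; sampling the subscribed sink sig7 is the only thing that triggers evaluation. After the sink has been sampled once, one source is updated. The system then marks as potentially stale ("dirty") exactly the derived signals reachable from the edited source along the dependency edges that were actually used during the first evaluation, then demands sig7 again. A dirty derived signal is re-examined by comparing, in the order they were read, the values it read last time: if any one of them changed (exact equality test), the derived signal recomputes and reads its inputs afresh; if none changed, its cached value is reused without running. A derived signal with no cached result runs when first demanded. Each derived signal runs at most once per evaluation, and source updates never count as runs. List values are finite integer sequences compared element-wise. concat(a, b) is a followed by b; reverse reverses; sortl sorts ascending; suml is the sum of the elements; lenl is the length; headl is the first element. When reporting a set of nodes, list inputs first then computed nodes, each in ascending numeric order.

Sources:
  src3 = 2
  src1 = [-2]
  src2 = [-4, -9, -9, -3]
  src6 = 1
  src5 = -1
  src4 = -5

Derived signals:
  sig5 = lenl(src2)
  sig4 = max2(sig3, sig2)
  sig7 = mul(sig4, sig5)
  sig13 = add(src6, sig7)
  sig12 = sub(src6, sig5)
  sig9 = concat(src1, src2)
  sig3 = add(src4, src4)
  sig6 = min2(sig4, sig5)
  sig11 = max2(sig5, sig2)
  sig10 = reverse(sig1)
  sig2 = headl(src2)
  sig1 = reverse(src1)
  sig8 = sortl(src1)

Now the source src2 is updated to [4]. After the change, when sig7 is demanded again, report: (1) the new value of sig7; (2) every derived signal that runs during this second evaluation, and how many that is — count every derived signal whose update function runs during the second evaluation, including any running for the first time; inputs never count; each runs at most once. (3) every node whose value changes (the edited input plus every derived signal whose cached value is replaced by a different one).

First demand of the output computes:
  sig2 = headl([-4, -9, -9, -3]) = -4
  sig3 = add(-5, -5) = -10
  sig4 = max2(-10, -4) = -4
  sig5 = lenl([-4, -9, -9, -3]) = 4
  sig7 = mul(-4, 4) = -16

After the edit, cleaning proceeds:
  sig2: a read changed (src2 [-4, -9, -9, -3]->[4]) — executes, giving 4.
  sig4: a read changed (sig2 -4->4) — executes, giving 4.
  sig5: a read changed (src2 [-4, -9, -9, -3]->[4]) — executes, giving 1.
  sig7: a read changed (sig4 -4->4; sig5 4->1) — executes, giving 4.

Demanding sig7 again yields 4.
4 derived signals run: sig2, sig4, sig5, sig7.
The nodes whose values change: src2, sig2, sig4, sig5, sig7.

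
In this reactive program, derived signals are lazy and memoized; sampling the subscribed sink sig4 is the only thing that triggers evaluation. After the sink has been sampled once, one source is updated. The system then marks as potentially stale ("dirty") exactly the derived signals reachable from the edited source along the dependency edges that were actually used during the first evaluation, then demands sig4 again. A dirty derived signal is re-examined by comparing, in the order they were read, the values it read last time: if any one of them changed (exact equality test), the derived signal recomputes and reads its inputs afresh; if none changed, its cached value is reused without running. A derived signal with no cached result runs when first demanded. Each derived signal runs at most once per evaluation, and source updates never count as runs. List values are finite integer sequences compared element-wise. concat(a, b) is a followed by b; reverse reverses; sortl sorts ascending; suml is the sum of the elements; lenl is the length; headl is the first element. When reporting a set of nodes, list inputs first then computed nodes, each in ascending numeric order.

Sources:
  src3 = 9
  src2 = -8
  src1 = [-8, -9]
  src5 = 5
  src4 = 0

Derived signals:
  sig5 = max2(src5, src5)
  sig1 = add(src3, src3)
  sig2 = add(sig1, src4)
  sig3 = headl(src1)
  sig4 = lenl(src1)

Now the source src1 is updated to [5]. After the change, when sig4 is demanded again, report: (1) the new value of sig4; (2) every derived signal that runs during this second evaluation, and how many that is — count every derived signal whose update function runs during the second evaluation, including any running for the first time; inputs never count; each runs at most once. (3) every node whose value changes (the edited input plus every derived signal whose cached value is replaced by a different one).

First demand of the output computes:
  sig4 = lenl([-8, -9]) = 2

After the edit, cleaning proceeds:
  sig4: a read changed (src1 [-8, -9]->[5]) — executes, giving 1.

Demanding sig4 again yields 1.
1 derived signals run: sig4.
The nodes whose values change: src1, sig4.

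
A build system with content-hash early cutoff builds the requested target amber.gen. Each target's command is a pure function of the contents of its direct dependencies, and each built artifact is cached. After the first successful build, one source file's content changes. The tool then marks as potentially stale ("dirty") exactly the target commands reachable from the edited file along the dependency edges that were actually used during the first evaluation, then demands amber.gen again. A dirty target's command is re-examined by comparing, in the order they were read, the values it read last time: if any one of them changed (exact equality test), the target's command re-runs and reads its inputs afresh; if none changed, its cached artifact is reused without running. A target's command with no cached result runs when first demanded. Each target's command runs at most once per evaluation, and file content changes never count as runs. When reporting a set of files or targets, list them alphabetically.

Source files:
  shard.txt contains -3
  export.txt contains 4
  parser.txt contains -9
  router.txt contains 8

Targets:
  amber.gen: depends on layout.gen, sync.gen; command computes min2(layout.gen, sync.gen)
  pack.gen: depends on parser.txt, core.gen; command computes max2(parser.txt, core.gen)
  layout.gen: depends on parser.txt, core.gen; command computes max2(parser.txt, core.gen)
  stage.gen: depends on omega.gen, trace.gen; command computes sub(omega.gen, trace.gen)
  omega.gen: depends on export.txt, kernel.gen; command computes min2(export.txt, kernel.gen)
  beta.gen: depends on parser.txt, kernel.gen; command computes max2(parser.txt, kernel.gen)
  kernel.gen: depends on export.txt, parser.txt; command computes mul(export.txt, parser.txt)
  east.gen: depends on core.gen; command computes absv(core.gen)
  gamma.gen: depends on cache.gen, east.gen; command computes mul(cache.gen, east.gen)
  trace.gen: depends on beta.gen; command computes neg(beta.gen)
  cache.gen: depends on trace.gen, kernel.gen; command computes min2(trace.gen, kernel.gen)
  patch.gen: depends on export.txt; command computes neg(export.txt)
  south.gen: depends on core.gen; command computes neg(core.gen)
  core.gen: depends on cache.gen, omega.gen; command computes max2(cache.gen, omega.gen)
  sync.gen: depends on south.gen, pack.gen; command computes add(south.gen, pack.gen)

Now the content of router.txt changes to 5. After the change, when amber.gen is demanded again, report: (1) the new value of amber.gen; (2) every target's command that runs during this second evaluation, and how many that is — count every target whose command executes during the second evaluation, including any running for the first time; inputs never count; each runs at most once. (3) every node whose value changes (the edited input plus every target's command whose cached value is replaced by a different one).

First evaluation (everything demanded from the output):
  kernel.gen = mul(4, -9) = -36
  beta.gen = max2(-9, -36) = -9
  omega.gen = min2(4, -36) = -36
  trace.gen = neg(-9) = 9
  cache.gen = min2(9, -36) = -36
  core.gen = max2(-36, -36) = -36
  layout.gen = max2(-9, -36) = -9
  pack.gen = max2(-9, -36) = -9
  south.gen = neg(-36) = 36
  sync.gen = add(36, -9) = 27
  amber.gen = min2(-9, 27) = -9

Propagation after the edit:
  router.txt feeds no computation that the output demands — nothing is marked dirty and nothing runs.

Key observation: router.txt is never demanded by the output, so the edit triggers no recomputation at all.

New value of amber.gen: -9.
Target commands that run: none — 0 in total.
Values that change: router.txt.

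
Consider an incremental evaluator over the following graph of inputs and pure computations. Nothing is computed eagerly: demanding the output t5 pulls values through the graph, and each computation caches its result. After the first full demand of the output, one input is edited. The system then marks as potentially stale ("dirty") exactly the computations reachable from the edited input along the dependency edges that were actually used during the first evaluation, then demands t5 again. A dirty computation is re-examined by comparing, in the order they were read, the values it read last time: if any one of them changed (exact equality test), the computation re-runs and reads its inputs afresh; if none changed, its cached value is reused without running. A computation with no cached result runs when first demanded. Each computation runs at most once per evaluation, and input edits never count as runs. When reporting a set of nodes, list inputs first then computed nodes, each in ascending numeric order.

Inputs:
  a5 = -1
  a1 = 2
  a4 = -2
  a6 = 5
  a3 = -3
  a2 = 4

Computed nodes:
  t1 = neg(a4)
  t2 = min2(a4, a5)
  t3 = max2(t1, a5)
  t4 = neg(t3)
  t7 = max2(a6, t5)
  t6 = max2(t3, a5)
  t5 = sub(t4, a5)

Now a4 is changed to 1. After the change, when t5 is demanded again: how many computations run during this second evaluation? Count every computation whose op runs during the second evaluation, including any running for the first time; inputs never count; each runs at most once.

Run set: t1, t3, t4, t5 (4 run).

Initial pass — values computed on the first demand:
  t1 = neg(-2) = 2
  t3 = max2(2, -1) = 2
  t4 = neg(2) = -2
  t5 = sub(-2, -1) = -1

Second demand — change propagation:
  t1: re-runs because a4 -2->1; new result -1.
  t3: re-runs because t1 2->-1; new result -1.
  t4: re-runs because t3 2->-1; new result 1.
  t5: re-runs because t4 -2->1; new result 2.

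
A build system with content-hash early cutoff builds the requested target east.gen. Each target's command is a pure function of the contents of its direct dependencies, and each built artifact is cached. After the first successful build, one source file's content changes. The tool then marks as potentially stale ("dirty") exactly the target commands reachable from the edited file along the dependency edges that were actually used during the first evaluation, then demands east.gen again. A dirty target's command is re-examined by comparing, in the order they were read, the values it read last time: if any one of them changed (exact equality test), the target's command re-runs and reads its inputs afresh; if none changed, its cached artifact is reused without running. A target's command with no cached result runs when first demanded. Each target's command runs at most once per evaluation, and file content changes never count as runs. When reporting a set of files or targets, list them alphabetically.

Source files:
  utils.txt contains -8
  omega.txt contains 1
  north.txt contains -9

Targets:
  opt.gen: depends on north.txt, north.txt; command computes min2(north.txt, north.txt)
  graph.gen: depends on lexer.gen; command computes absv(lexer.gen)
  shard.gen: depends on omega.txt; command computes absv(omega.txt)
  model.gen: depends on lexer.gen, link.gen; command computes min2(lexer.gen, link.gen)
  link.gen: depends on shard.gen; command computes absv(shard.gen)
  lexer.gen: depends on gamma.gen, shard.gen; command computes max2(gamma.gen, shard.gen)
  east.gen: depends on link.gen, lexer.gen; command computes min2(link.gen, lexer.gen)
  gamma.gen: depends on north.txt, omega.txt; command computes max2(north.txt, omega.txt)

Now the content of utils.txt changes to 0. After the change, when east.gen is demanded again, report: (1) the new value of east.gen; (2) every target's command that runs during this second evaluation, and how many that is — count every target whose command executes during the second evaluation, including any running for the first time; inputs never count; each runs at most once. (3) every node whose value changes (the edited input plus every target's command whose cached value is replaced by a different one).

First evaluation (everything demanded from the output):
  gamma.gen = max2(-9, 1) = 1
  shard.gen = absv(1) = 1
  lexer.gen = max2(1, 1) = 1
  link.gen = absv(1) = 1
  east.gen = min2(1, 1) = 1

Propagation after the edit:
  utils.txt feeds no computation that the output demands — nothing is marked dirty and nothing runs.

Key observation: utils.txt is never demanded by the output, so the edit triggers no recomputation at all.

New value of east.gen: 1.
Target commands that run: none — 0 in total.
Values that change: utils.txt.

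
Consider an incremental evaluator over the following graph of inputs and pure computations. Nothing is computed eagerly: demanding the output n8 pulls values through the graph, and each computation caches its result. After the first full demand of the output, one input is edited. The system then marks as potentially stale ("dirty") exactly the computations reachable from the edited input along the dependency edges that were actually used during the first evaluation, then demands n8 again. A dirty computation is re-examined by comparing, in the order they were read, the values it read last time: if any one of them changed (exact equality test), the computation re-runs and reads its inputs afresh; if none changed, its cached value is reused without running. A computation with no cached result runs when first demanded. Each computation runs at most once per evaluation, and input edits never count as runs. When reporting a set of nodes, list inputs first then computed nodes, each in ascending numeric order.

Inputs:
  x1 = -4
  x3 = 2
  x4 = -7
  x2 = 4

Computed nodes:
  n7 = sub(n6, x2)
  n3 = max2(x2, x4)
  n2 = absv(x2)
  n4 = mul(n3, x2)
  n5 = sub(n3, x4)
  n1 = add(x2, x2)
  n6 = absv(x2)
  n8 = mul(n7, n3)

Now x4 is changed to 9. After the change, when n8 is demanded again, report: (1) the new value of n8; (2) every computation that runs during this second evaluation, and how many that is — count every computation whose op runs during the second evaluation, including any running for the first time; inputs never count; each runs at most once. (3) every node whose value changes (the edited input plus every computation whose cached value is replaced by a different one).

n8 now evaluates to 0.
Run set: n3, n8 (2 run).
Changed values: x4, n3.

Initial pass — values computed on the first demand:
  n3 = max2(4, -7) = 4
  n6 = absv(4) = 4
  n7 = sub(4, 4) = 0
  n8 = mul(0, 4) = 0

Second demand — change propagation:
  n3: re-runs because x4 -7->9; new result 9.
  n8: re-runs because n3 4->9; new result 0 (unchanged).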